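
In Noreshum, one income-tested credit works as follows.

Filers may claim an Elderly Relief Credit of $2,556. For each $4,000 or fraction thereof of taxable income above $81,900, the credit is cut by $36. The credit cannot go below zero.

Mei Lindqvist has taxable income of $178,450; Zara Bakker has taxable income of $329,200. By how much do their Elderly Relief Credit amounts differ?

Mei ($178,450): Elderly Relief Credit: income exceeds $81,900 by $96,550, which is 25 full-or-partial $4,000 increments; reduction = 25 × $36 = $900, leaving $1,656.
Zara ($329,200): Elderly Relief Credit: income exceeds $81,900 by $247,300, which is 62 full-or-partial $4,000 increments; reduction = 62 × $36 = $2,232, leaving $324.
Difference: |$1,656 − $324| = $1,332.

$1,332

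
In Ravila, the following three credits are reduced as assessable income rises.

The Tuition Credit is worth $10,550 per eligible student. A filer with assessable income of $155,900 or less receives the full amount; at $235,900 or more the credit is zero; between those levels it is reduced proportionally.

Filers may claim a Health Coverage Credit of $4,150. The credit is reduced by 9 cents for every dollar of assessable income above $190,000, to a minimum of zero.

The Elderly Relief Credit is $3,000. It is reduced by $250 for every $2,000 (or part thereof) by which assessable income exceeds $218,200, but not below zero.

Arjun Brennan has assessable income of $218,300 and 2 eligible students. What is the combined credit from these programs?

$8,995

Tuition Credit: base = 2 × $10,550 = $21,100. $218,300 is $62,400 into a $80,000 phase-out range, leaving 17,600/80,000 of the credit: $21,100 × 17,600/80,000 = $4,642.
Health Coverage Credit: 9% of the $28,300 excess over $190,000 is $2,547; credit = $4,150 − $2,547 = $1,603.
Elderly Relief Credit: income exceeds $218,200 by $100, which is 1 full-or-partial $2,000 increment; reduction = 1 × $250 = $250, leaving $2,750.
Total: $4,642 + $1,603 + $2,750 = $8,995.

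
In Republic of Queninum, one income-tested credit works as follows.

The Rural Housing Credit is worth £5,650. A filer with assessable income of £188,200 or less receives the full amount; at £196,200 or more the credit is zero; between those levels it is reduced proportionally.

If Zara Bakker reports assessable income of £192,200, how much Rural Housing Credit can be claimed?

£2,825

Rural Housing Credit: £192,200 is £4,000 into a £8,000 phase-out range, leaving 4,000/8,000 of the credit: £5,650 × 4,000/8,000 = £2,825.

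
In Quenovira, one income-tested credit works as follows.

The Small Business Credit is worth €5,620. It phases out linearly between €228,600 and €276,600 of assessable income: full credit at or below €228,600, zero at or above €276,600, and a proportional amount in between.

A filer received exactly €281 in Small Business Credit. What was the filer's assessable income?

€274,200

€281 is 281/5,620 of the full €5,620, so 5,339/5,620 of the €48,000 range has been used: income = €228,600 + €48,000 × 5,339/5,620 = €274,200.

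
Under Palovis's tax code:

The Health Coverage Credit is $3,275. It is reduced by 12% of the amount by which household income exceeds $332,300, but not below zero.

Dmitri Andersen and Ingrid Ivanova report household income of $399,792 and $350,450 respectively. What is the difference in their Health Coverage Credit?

$1,097

Dmitri ($399,792): Health Coverage Credit: 12% of the $67,492 excess over $332,300 is $8,099.04 ≥ base, so the credit is $0.
Ingrid ($350,450): Health Coverage Credit: 12% of the $18,150 excess over $332,300 is $2,178; credit = $3,275 − $2,178 = $1,097.
Difference: |$0 − $1,097| = $1,097.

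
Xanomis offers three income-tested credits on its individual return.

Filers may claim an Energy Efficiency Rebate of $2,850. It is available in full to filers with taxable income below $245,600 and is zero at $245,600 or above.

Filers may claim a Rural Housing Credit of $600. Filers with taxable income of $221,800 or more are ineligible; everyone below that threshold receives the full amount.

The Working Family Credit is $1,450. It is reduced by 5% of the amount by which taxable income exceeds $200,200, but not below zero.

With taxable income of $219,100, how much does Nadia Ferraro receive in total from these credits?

$3,955

Energy Efficiency Rebate: $219,100 is below the $245,600 cutoff, so the full $2,850 applies.
Rural Housing Credit: $219,100 is below the $221,800 cutoff, so the full $600 applies.
Working Family Credit: 5% of the $18,900 excess over $200,200 is $945; credit = $1,450 − $945 = $505.
Total: $2,850 + $600 + $505 = $3,955.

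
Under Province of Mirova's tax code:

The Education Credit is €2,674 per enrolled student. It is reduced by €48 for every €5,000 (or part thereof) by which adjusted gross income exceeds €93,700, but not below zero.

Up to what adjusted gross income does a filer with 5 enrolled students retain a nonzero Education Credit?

Full credit = 5 × €2,674 = €13,370.
After 278 increments the reduction is 278 × €48 = €13,344, leaving €26; one more increment wipes it out. Increment 278 ends at excess 278 × €5,000 = €1,390,000, so the highest qualifying income is €93,700 + €1,390,000 = €1,483,700.

€1,483,700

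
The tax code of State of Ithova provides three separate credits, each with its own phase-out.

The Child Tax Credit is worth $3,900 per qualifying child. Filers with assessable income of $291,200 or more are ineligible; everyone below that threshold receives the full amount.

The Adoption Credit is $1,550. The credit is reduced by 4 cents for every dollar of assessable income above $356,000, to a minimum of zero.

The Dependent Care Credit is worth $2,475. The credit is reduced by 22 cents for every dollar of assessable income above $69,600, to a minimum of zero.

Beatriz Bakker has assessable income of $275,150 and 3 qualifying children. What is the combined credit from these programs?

$13,250

Child Tax Credit: base = 3 × $3,900 = $11,700. $275,150 is below the $291,200 cutoff, so the full $11,700 applies.
Adoption Credit: $275,150 is at or below the $356,000 threshold, so the full $1,550 applies.
Dependent Care Credit: 22% of the $205,550 excess over $69,600 is $45,221 ≥ base, so the credit is $0.
Total: $11,700 + $1,550 + $0 = $13,250.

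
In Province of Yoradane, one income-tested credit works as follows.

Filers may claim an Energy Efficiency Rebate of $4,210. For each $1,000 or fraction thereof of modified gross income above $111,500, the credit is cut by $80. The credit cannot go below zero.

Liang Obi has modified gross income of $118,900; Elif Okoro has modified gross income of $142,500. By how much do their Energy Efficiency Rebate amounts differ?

$1,840

Liang ($118,900): Energy Efficiency Rebate: income exceeds $111,500 by $7,400, which is 8 full-or-partial $1,000 increments; reduction = 8 × $80 = $640, leaving $3,570.
Elif ($142,500): Energy Efficiency Rebate: income exceeds $111,500 by $31,000, which is 31 full-or-partial $1,000 increments; reduction = 31 × $80 = $2,480, leaving $1,730.
Difference: |$3,570 − $1,730| = $1,840.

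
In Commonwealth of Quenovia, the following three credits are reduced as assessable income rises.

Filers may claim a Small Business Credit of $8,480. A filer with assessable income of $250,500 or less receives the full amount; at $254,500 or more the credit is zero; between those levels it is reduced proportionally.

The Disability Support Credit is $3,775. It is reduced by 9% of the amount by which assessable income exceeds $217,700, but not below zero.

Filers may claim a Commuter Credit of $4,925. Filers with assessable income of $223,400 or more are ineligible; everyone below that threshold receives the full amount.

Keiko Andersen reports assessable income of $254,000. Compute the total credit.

$1,568

Small Business Credit: $254,000 is $3,500 into a $4,000 phase-out range, leaving 500/4,000 of the credit: $8,480 × 500/4,000 = $1,060.
Disability Support Credit: 9% of the $36,300 excess over $217,700 is $3,267; credit = $3,775 − $3,267 = $508.
Commuter Credit: $254,000 meets or exceeds the $223,400 cutoff, so the credit is $0.
Total: $1,060 + $508 + $0 = $1,568.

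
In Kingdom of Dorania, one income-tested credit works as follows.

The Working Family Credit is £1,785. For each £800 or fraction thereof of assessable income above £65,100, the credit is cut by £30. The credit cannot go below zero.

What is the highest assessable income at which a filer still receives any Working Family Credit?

After 59 increments the reduction is 59 × £30 = £1,770, leaving £15; one more increment wipes it out. Increment 59 ends at excess 59 × £800 = £47,200, so the highest qualifying income is £65,100 + £47,200 = £112,300.

£112,300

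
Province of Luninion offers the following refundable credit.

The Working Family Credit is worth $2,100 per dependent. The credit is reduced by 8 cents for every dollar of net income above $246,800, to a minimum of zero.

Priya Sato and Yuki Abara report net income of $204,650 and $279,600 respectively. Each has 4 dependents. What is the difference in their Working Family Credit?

$2,624

Priya ($204,650): Working Family Credit: base = 4 × $2,100 = $8,400. $204,650 is at or below the $246,800 threshold, so the full $8,400 applies.
Yuki ($279,600): Working Family Credit: base = 4 × $2,100 = $8,400. 8% of the $32,800 excess over $246,800 is $2,624; credit = $8,400 − $2,624 = $5,776.
Difference: |$8,400 − $5,776| = $2,624.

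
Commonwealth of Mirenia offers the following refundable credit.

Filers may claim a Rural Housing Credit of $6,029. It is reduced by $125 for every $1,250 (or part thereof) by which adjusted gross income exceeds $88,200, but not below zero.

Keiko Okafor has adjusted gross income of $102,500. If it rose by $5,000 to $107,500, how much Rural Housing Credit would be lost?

$500

At $102,500 — income exceeds $88,200 by $14,300, which is 12 full-or-partial $1,250 increments; reduction = 12 × $125 = $1,500, leaving $4,529.
At $107,500 — income exceeds $88,200 by $19,300, which is 16 full-or-partial $1,250 increments; reduction = 16 × $125 = $2,000, leaving $4,029.
Lost: $4,529 − $4,029 = $500.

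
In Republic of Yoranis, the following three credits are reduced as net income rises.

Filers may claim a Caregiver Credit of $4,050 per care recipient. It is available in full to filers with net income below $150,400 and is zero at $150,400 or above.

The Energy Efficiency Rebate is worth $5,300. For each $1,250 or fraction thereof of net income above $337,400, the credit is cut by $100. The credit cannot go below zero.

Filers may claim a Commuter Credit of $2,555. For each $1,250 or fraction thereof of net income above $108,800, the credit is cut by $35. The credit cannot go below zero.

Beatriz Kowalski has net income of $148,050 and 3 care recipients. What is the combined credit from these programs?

Caregiver Credit: base = 3 × $4,050 = $12,150. $148,050 is below the $150,400 cutoff, so the full $12,150 applies.
Energy Efficiency Rebate: $148,050 is at or below the $337,400 threshold, so the full $5,300 applies.
Commuter Credit: income exceeds $108,800 by $39,250, which is 32 full-or-partial $1,250 increments; reduction = 32 × $35 = $1,120, leaving $1,435.
Total: $12,150 + $5,300 + $1,435 = $18,885.

$18,885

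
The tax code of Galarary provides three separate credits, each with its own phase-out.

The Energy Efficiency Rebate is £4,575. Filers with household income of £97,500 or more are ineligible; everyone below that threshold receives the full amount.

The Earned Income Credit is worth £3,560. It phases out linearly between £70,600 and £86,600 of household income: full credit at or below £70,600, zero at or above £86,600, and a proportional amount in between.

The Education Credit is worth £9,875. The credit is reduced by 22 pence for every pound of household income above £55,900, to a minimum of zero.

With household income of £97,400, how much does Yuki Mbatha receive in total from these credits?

Energy Efficiency Rebate: £97,400 is below the £97,500 cutoff, so the full £4,575 applies.
Earned Income Credit: £97,400 is at or above £86,600, so the credit is £0.
Education Credit: 22% of the £41,500 excess over £55,900 is £9,130; credit = £9,875 − £9,130 = £745.
Total: £4,575 + £0 + £745 = £5,320.

£5,320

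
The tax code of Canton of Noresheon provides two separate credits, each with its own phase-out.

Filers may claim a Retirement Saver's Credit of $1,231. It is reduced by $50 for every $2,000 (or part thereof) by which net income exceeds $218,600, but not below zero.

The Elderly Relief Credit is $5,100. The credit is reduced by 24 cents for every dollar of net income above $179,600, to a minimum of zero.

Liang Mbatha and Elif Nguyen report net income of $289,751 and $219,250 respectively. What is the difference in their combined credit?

$1,181

Liang ($289,751): Retirement Saver's Credit: income exceeds $218,600 by $71,151 → 36 increments × $50 = $1,800 ≥ base, so the credit is $0. Elderly Relief Credit: 24% of the $110,151 excess over $179,600 is $26,436.24 ≥ base, so the credit is $0. total $0 + $0 = $0
Elif ($219,250): Retirement Saver's Credit: income exceeds $218,600 by $650, which is 1 full-or-partial $2,000 increment; reduction = 1 × $50 = $50, leaving $1,181. Elderly Relief Credit: 24% of the $39,650 excess over $179,600 is $9,516 ≥ base, so the credit is $0. total $1,181 + $0 = $1,181
Difference: |$0 − $1,181| = $1,181.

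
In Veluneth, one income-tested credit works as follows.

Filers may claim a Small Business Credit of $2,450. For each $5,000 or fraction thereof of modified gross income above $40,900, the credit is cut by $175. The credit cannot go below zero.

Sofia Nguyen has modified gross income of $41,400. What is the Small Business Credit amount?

Small Business Credit: income exceeds $40,900 by $500, which is 1 full-or-partial $5,000 increment; reduction = 1 × $175 = $175, leaving $2,275.

$2,275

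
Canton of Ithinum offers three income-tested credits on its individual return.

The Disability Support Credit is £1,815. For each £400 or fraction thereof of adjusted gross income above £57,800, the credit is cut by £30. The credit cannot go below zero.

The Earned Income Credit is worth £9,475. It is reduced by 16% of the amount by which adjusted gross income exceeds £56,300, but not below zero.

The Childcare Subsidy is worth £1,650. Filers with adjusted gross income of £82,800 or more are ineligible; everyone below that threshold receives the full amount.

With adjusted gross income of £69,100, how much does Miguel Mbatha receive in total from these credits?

£10,022

Disability Support Credit: income exceeds £57,800 by £11,300, which is 29 full-or-partial £400 increments; reduction = 29 × £30 = £870, leaving £945.
Earned Income Credit: 16% of the £12,800 excess over £56,300 is £2,048; credit = £9,475 − £2,048 = £7,427.
Childcare Subsidy: £69,100 is below the £82,800 cutoff, so the full £1,650 applies.
Total: £945 + £7,427 + £1,650 = £10,022.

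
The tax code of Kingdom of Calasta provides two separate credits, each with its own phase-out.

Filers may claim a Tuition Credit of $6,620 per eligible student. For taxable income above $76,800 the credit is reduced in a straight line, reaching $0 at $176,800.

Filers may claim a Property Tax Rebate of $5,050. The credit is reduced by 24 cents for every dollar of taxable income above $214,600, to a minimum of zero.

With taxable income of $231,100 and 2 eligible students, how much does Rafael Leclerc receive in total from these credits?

Tuition Credit: base = 2 × $6,620 = $13,240. $231,100 is at or above $176,800, so the credit is $0.
Property Tax Rebate: 24% of the $16,500 excess over $214,600 is $3,960; credit = $5,050 − $3,960 = $1,090.
Total: $0 + $1,090 = $1,090.

$1,090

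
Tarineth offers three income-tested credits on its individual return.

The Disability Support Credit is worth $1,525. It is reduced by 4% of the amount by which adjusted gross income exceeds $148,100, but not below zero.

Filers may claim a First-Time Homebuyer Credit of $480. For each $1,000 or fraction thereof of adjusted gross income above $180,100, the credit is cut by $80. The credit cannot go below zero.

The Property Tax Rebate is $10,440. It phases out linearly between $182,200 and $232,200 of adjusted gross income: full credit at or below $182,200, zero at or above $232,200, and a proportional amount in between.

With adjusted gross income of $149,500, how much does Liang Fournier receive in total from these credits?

Disability Support Credit: 4% of the $1,400 excess over $148,100 is $56; credit = $1,525 − $56 = $1,469.
First-Time Homebuyer Credit: $149,500 is at or below the $180,100 threshold, so the full $480 applies.
Property Tax Rebate: $149,500 is at or below the $182,200 threshold, so the full $10,440 applies.
Total: $1,469 + $480 + $10,440 = $12,389.

$12,389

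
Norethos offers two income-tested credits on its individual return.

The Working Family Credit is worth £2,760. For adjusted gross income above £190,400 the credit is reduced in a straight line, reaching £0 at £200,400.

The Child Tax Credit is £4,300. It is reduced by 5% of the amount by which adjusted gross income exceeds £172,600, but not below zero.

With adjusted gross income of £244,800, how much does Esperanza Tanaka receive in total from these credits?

£690

Working Family Credit: £244,800 is at or above £200,400, so the credit is £0.
Child Tax Credit: 5% of the £72,200 excess over £172,600 is £3,610; credit = £4,300 − £3,610 = £690.
Total: £0 + £690 = £690.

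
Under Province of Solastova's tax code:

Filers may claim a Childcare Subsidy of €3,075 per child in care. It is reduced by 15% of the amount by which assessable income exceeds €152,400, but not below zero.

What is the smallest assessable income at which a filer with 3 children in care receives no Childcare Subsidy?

€213,900

Full credit = 3 × €3,075 = €9,225.
The credit falls by 15% of each euro above €152,400, so it reaches zero when the excess is €9,225 / 15% = €61,500: income = €152,400 + €61,500 = €213,900.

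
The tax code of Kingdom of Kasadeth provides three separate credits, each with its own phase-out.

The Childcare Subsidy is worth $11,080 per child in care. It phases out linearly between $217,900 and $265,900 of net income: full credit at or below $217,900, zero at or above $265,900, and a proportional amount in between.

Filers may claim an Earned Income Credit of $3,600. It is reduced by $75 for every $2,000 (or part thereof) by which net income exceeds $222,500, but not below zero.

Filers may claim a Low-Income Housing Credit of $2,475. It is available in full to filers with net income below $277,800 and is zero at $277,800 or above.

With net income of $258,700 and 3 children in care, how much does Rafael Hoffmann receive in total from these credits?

Childcare Subsidy: base = 3 × $11,080 = $33,240. $258,700 is $40,800 into a $48,000 phase-out range, leaving 7,200/48,000 of the credit: $33,240 × 7,200/48,000 = $4,986.
Earned Income Credit: income exceeds $222,500 by $36,200, which is 19 full-or-partial $2,000 increments; reduction = 19 × $75 = $1,425, leaving $2,175.
Low-Income Housing Credit: $258,700 is below the $277,800 cutoff, so the full $2,475 applies.
Total: $4,986 + $2,175 + $2,475 = $9,636.

$9,636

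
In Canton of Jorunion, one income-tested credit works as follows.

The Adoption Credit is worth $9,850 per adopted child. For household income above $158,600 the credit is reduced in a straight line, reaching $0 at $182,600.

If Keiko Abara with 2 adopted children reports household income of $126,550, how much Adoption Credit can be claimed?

Adoption Credit: base = 2 × $9,850 = $19,700. $126,550 is at or below the $158,600 threshold, so the full $19,700 applies.

$19,700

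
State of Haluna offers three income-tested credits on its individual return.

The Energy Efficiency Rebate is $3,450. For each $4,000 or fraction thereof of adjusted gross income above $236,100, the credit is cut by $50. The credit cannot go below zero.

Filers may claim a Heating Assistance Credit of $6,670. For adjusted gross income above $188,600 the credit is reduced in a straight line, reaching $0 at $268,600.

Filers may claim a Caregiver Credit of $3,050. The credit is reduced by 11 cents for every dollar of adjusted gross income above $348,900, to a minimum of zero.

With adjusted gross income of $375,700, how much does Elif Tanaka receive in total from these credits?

$1,802

Energy Efficiency Rebate: income exceeds $236,100 by $139,600, which is 35 full-or-partial $4,000 increments; reduction = 35 × $50 = $1,750, leaving $1,700.
Heating Assistance Credit: $375,700 is at or above $268,600, so the credit is $0.
Caregiver Credit: 11% of the $26,800 excess over $348,900 is $2,948; credit = $3,050 − $2,948 = $102.
Total: $1,700 + $0 + $102 = $1,802.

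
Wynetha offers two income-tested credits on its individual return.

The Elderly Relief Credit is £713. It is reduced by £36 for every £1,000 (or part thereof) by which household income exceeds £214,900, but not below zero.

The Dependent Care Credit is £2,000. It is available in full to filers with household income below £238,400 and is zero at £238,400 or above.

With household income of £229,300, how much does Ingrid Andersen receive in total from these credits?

Elderly Relief Credit: income exceeds £214,900 by £14,400, which is 15 full-or-partial £1,000 increments; reduction = 15 × £36 = £540, leaving £173.
Dependent Care Credit: £229,300 is below the £238,400 cutoff, so the full £2,000 applies.
Total: £173 + £2,000 = £2,173.

£2,173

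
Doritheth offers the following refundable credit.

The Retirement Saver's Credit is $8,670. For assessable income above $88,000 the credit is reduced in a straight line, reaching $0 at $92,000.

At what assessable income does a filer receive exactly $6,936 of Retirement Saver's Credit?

$6,936 is 6,936/8,670 of the full $8,670, so 1,734/8,670 of the $4,000 range has been used: income = $88,000 + $4,000 × 1,734/8,670 = $88,800.

$88,800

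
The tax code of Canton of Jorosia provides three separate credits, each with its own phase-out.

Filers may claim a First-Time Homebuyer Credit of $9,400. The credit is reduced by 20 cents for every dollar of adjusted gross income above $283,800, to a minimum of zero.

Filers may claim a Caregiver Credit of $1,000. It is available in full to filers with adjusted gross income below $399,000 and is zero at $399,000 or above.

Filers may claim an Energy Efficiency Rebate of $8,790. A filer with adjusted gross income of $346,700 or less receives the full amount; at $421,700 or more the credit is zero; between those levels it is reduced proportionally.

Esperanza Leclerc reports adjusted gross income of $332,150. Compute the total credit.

First-Time Homebuyer Credit: 20% of the $48,350 excess over $283,800 is $9,670 ≥ base, so the credit is $0.
Caregiver Credit: $332,150 is below the $399,000 cutoff, so the full $1,000 applies.
Energy Efficiency Rebate: $332,150 is at or below the $346,700 threshold, so the full $8,790 applies.
Total: $0 + $1,000 + $8,790 = $9,790.

$9,790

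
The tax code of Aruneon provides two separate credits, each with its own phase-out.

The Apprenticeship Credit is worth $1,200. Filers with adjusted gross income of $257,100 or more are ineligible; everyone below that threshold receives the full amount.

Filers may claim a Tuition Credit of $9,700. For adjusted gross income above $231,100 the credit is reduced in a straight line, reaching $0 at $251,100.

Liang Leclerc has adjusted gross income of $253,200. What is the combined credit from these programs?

Apprenticeship Credit: $253,200 is below the $257,100 cutoff, so the full $1,200 applies.
Tuition Credit: $253,200 is at or above $251,100, so the credit is $0.
Total: $1,200 + $0 = $1,200.

$1,200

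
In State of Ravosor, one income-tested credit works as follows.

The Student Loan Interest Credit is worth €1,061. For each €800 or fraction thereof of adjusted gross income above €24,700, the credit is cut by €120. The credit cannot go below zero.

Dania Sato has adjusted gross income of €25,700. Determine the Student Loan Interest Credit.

€821

Student Loan Interest Credit: income exceeds €24,700 by €1,000, which is 2 full-or-partial €800 increments; reduction = 2 × €120 = €240, leaving €821.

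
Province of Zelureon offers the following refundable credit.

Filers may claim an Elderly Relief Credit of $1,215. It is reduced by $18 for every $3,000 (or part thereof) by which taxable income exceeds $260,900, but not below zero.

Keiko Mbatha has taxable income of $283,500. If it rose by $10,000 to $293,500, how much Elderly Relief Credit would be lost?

$54

At $283,500 — income exceeds $260,900 by $22,600, which is 8 full-or-partial $3,000 increments; reduction = 8 × $18 = $144, leaving $1,071.
At $293,500 — income exceeds $260,900 by $32,600, which is 11 full-or-partial $3,000 increments; reduction = 11 × $18 = $198, leaving $1,017.
Lost: $1,071 − $1,017 = $54.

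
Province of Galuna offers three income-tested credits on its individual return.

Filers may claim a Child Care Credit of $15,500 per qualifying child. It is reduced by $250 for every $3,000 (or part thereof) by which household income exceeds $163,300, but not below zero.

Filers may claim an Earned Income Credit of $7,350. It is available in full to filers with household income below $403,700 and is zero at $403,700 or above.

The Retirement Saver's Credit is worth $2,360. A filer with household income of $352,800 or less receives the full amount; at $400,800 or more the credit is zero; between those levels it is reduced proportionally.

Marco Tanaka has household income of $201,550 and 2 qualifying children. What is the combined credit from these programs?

$37,460

Child Care Credit: base = 2 × $15,500 = $31,000. income exceeds $163,300 by $38,250, which is 13 full-or-partial $3,000 increments; reduction = 13 × $250 = $3,250, leaving $27,750.
Earned Income Credit: $201,550 is below the $403,700 cutoff, so the full $7,350 applies.
Retirement Saver's Credit: $201,550 is at or below the $352,800 threshold, so the full $2,360 applies.
Total: $27,750 + $7,350 + $2,360 = $37,460.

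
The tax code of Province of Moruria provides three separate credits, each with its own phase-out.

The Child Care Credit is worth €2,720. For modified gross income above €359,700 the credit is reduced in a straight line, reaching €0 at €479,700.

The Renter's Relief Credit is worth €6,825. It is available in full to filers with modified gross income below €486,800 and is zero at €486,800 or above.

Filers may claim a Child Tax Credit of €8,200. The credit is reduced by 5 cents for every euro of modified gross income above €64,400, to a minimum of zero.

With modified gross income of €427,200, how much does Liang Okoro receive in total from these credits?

€8,015

Child Care Credit: €427,200 is €67,500 into a €120,000 phase-out range, leaving 52,500/120,000 of the credit: €2,720 × 52,500/120,000 = €1,190.
Renter's Relief Credit: €427,200 is below the €486,800 cutoff, so the full €6,825 applies.
Child Tax Credit: 5% of the €362,800 excess over €64,400 is €18,140 ≥ base, so the credit is €0.
Total: €1,190 + €6,825 + €0 = €8,015.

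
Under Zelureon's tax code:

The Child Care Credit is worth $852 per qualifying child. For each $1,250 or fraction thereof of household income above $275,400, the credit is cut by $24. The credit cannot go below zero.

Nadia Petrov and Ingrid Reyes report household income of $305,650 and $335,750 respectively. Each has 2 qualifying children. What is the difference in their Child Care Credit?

$576

Nadia ($305,650): Child Care Credit: base = 2 × $852 = $1,704. income exceeds $275,400 by $30,250, which is 25 full-or-partial $1,250 increments; reduction = 25 × $24 = $600, leaving $1,104.
Ingrid ($335,750): Child Care Credit: base = 2 × $852 = $1,704. income exceeds $275,400 by $60,350, which is 49 full-or-partial $1,250 increments; reduction = 49 × $24 = $1,176, leaving $528.
Difference: |$1,104 − $528| = $576.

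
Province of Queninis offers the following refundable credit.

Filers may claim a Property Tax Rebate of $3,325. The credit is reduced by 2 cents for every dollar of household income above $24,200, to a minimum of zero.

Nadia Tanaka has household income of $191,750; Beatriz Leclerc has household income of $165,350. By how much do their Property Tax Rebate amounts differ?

Nadia ($191,750): Property Tax Rebate: 2% of the $167,550 excess over $24,200 is $3,351 ≥ base, so the credit is $0.
Beatriz ($165,350): Property Tax Rebate: 2% of the $141,150 excess over $24,200 is $2,823; credit = $3,325 − $2,823 = $502.
Difference: |$0 − $502| = $502.

$502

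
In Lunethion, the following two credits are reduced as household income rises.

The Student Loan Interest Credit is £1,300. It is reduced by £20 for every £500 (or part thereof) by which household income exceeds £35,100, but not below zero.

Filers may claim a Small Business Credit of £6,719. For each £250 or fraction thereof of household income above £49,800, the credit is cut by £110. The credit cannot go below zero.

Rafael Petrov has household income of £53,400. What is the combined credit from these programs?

Student Loan Interest Credit: income exceeds £35,100 by £18,300, which is 37 full-or-partial £500 increments; reduction = 37 × £20 = £740, leaving £560.
Small Business Credit: income exceeds £49,800 by £3,600, which is 15 full-or-partial £250 increments; reduction = 15 × £110 = £1,650, leaving £5,069.
Total: £560 + £5,069 = £5,629.

£5,629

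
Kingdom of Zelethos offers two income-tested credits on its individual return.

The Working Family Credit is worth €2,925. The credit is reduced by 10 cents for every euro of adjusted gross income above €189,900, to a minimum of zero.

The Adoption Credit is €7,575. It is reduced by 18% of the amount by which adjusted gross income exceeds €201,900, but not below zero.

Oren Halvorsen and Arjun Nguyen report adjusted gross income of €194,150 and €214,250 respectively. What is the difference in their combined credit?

€4,233

Oren (€194,150): Working Family Credit: 10% of the €4,250 excess over €189,900 is €425; credit = €2,925 − €425 = €2,500. Adoption Credit: €194,150 is at or below the €201,900 threshold, so the full €7,575 applies. total €2,500 + €7,575 = €10,075
Arjun (€214,250): Working Family Credit: 10% of the €24,350 excess over €189,900 is €2,435; credit = €2,925 − €2,435 = €490. Adoption Credit: 18% of the €12,350 excess over €201,900 is €2,223; credit = €7,575 − €2,223 = €5,352. total €490 + €5,352 = €5,842
Difference: |€10,075 − €5,842| = €4,233.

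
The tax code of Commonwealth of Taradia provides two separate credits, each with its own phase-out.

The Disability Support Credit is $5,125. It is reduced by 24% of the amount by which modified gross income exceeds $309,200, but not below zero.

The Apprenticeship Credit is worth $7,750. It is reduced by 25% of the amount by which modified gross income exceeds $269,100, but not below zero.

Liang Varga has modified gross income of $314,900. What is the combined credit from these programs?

Disability Support Credit: 24% of the $5,700 excess over $309,200 is $1,368; credit = $5,125 − $1,368 = $3,757.
Apprenticeship Credit: 25% of the $45,800 excess over $269,100 is $11,450 ≥ base, so the credit is $0.
Total: $3,757 + $0 = $3,757.

$3,757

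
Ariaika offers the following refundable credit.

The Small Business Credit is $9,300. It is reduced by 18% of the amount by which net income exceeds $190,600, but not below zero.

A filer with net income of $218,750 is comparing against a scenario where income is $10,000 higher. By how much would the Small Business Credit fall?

$1,800

At $218,750 — 18% of the $28,150 excess over $190,600 is $5,067; credit = $9,300 − $5,067 = $4,233.
At $228,750 — 18% of the $38,150 excess over $190,600 is $6,867; credit = $9,300 − $6,867 = $2,433.
Lost: $4,233 − $2,433 = $1,800.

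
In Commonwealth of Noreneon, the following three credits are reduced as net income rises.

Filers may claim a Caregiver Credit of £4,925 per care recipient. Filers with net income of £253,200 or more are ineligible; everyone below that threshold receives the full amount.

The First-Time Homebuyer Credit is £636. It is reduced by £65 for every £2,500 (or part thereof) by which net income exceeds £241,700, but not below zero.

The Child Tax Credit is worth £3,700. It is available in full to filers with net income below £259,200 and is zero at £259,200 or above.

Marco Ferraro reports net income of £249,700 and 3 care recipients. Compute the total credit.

£18,851

Caregiver Credit: base = 3 × £4,925 = £14,775. £249,700 is below the £253,200 cutoff, so the full £14,775 applies.
First-Time Homebuyer Credit: income exceeds £241,700 by £8,000, which is 4 full-or-partial £2,500 increments; reduction = 4 × £65 = £260, leaving £376.
Child Tax Credit: £249,700 is below the £259,200 cutoff, so the full £3,700 applies.
Total: £14,775 + £376 + £3,700 = £18,851.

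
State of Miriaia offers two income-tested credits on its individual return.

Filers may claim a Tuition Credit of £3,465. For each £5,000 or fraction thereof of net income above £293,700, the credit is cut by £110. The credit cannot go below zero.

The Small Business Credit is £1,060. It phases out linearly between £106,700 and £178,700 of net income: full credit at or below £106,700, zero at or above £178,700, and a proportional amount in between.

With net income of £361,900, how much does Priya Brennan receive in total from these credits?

£1,925

Tuition Credit: income exceeds £293,700 by £68,200, which is 14 full-or-partial £5,000 increments; reduction = 14 × £110 = £1,540, leaving £1,925.
Small Business Credit: £361,900 is at or above £178,700, so the credit is £0.
Total: £1,925 + £0 = £1,925.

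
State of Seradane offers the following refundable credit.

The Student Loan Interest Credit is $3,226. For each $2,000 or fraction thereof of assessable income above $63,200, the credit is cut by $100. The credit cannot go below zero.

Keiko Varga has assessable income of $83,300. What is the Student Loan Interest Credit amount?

$2,126

Student Loan Interest Credit: income exceeds $63,200 by $20,100, which is 11 full-or-partial $2,000 increments; reduction = 11 × $100 = $1,100, leaving $2,126.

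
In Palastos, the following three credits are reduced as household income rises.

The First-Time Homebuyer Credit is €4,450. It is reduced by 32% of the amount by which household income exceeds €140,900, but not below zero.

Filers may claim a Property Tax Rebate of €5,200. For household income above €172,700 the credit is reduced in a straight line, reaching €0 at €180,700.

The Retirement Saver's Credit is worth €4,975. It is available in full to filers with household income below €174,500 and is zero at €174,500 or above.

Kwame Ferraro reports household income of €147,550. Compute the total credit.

€12,497

First-Time Homebuyer Credit: 32% of the €6,650 excess over €140,900 is €2,128; credit = €4,450 − €2,128 = €2,322.
Property Tax Rebate: €147,550 is at or below the €172,700 threshold, so the full €5,200 applies.
Retirement Saver's Credit: €147,550 is below the €174,500 cutoff, so the full €4,975 applies.
Total: €2,322 + €5,200 + €4,975 = €12,497.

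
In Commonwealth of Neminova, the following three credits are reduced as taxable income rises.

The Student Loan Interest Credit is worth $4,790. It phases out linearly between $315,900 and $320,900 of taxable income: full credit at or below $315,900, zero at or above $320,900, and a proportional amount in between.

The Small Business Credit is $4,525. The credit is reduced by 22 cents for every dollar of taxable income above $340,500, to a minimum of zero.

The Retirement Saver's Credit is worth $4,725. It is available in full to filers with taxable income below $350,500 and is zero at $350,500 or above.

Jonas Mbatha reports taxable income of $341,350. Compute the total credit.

Student Loan Interest Credit: $341,350 is at or above $320,900, so the credit is $0.
Small Business Credit: 22% of the $850 excess over $340,500 is $187; credit = $4,525 − $187 = $4,338.
Retirement Saver's Credit: $341,350 is below the $350,500 cutoff, so the full $4,725 applies.
Total: $0 + $4,338 + $4,725 = $9,063.

$9,063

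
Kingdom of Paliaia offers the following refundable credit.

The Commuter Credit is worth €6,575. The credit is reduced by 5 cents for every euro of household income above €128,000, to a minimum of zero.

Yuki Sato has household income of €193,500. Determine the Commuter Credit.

€3,300

Commuter Credit: 5% of the €65,500 excess over €128,000 is €3,275; credit = €6,575 − €3,275 = €3,300.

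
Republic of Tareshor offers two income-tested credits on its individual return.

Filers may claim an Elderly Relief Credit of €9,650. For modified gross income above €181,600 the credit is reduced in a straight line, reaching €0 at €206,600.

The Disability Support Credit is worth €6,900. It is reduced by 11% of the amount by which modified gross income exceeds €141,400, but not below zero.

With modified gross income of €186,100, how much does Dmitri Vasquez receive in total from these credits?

Elderly Relief Credit: €186,100 is €4,500 into a €25,000 phase-out range, leaving 20,500/25,000 of the credit: €9,650 × 20,500/25,000 = €7,913.
Disability Support Credit: 11% of the €44,700 excess over €141,400 is €4,917; credit = €6,900 − €4,917 = €1,983.
Total: €7,913 + €1,983 = €9,896.

€9,896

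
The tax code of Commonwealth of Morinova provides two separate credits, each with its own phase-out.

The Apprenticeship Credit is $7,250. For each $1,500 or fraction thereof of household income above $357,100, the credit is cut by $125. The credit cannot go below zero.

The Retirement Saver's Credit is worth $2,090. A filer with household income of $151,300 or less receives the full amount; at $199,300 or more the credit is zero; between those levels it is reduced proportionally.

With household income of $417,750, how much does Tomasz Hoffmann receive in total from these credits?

Apprenticeship Credit: income exceeds $357,100 by $60,650, which is 41 full-or-partial $1,500 increments; reduction = 41 × $125 = $5,125, leaving $2,125.
Retirement Saver's Credit: $417,750 is at or above $199,300, so the credit is $0.
Total: $2,125 + $0 = $2,125.

$2,125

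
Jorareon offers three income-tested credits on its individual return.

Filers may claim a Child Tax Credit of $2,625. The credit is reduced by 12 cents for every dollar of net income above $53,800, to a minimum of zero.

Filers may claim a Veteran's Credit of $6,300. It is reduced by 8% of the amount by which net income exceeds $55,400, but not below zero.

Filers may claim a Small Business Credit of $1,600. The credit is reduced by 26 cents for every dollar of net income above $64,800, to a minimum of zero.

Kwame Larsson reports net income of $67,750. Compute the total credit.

Child Tax Credit: 12% of the $13,950 excess over $53,800 is $1,674; credit = $2,625 − $1,674 = $951.
Veteran's Credit: 8% of the $12,350 excess over $55,400 is $988; credit = $6,300 − $988 = $5,312.
Small Business Credit: 26% of the $2,950 excess over $64,800 is $767; credit = $1,600 − $767 = $833.
Total: $951 + $5,312 + $833 = $7,096.

$7,096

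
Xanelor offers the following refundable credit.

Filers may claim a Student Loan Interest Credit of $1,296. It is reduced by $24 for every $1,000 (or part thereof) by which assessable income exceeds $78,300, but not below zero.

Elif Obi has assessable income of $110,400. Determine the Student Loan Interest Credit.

Student Loan Interest Credit: income exceeds $78,300 by $32,100, which is 33 full-or-partial $1,000 increments; reduction = 33 × $24 = $792, leaving $504.

$504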